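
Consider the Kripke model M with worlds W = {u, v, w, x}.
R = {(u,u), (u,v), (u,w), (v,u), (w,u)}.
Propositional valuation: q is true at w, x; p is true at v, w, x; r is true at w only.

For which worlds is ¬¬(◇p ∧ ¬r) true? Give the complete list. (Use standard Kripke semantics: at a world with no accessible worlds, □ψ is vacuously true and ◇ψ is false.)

Let φ = ¬¬(◇p ∧ ¬r). Evaluate φ at each world:
  u (successors {u, v, w}): φ is true.
  v (successors {u}): φ is false.
  w (successors {u}): φ is false.
  x (successors ∅): φ is false.
For instance, at v:
  At v: ¬(◇p ∧ ¬r) is true, so ¬¬(◇p ∧ ¬r) is false.
    At v: ◇p ∧ ¬r is false, so ¬(◇p ∧ ¬r) is true.
      At v: ◇p is false, ¬r is true, so ◇p ∧ ¬r is false.
Satisfying worlds: {u}

u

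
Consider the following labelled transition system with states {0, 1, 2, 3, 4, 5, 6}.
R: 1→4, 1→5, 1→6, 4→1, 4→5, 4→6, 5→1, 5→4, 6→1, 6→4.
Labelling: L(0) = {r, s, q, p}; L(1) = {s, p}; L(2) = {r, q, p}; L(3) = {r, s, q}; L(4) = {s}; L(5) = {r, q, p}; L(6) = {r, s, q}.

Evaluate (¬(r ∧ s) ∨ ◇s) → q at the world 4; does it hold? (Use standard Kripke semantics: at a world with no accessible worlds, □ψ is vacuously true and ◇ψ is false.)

No

At 4: ¬(r ∧ s) ∨ ◇s is true, q is false, so (¬(r ∧ s) ∨ ◇s) → q is false.
  At 4: ¬(r ∧ s) is true, ◇s is true, so ¬(r ∧ s) ∨ ◇s is true.
    At 4: ◇s requires s at some successor in {1, 5, 6}.
      s holds at 1, so ◇s is true at 4.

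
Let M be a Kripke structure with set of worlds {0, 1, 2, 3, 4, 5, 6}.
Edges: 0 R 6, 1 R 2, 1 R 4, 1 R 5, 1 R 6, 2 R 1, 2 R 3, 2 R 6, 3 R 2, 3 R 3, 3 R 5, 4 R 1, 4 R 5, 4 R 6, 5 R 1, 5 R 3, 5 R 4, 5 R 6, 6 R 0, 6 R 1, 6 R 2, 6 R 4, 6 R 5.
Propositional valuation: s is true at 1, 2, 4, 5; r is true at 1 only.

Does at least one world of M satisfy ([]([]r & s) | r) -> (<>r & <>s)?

Yes

Let φ = ([]([]r & s) | r) -> (<>r & <>s). Evaluate φ at each world:
  0 (successors {6}): φ is true.
  1 (successors {2, 4, 5, 6}): φ is false.
  2 (successors {1, 3, 6}): φ is true.
  3 (successors {2, 3, 5}): φ is true.
  4 (successors {1, 5, 6}): φ is true.
  5 (successors {1, 3, 4, 6}): φ is true.
  6 (successors {0, 1, 2, 4, 5}): φ is true.
Detail at 0 (witness):
  At 0: []([]r & s) | r is false, <>r & <>s is false, so ([]([]r & s) | r) -> (<>r & <>s) is true.
    At 0: []([]r & s) is false, r is false, so []([]r & s) | r is false.
      At 0: []([]r & s) requires []r & s at every successor {6}.
        []r & s fails at 6, so []([]r & s) is false at 0.
    At 0: <>r is false, <>s is false, so <>r & <>s is false.
      At 0: <>r requires r at some successor in {6}.
        At 6: r is false.
      So <>r is false at 0.
      At 0: <>s requires s at some successor in {6}.
        At 6: s is false.
      So <>s is false at 0.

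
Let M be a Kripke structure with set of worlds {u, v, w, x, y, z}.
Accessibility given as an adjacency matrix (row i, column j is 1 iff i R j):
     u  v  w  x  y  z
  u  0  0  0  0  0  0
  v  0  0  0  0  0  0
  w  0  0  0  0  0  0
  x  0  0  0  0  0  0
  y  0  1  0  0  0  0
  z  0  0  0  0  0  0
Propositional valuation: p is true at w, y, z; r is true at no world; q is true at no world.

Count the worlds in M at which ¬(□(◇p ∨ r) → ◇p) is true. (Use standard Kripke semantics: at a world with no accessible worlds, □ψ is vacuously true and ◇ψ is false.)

Let φ = ¬(□(◇p ∨ r) → ◇p). Evaluate φ at each world:
  u (successors ∅): φ is true.
  v (successors ∅): φ is true.
  w (successors ∅): φ is true.
  x (successors ∅): φ is true.
  y (successors {v}): φ is false.
  z (successors ∅): φ is true.
For instance, at y:
  At y: □(◇p ∨ r) → ◇p is true, so ¬(□(◇p ∨ r) → ◇p) is false.
    At y: □(◇p ∨ r) is false, ◇p is false, so □(◇p ∨ r) → ◇p is true.
      At y: □(◇p ∨ r) requires ◇p ∨ r at every successor {v}.
        ◇p ∨ r fails at v, so □(◇p ∨ r) is false at y.
      At y: ◇p requires p at some successor in {v}.
        At v: p is false.
      So ◇p is false at y.
Satisfying worlds: {u, v, w, x, z}

5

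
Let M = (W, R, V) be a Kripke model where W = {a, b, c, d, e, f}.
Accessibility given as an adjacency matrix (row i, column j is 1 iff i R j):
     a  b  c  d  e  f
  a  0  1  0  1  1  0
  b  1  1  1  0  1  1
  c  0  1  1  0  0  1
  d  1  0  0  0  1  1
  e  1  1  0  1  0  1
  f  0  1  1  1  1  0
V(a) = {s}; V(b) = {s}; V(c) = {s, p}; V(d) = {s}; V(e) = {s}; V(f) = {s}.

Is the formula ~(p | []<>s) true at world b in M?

No

At b: p | []<>s is true, so ~(p | []<>s) is false.
  At b: p is false, []<>s is true, so p | []<>s is true.
    At b: []<>s requires <>s at every successor {a, b, c, e, f}.
      At a: <>s is true.
      At b: <>s is true.
      At c: <>s is true.
      At e: <>s is true.
      At f: <>s is true.
    So []<>s is true at b.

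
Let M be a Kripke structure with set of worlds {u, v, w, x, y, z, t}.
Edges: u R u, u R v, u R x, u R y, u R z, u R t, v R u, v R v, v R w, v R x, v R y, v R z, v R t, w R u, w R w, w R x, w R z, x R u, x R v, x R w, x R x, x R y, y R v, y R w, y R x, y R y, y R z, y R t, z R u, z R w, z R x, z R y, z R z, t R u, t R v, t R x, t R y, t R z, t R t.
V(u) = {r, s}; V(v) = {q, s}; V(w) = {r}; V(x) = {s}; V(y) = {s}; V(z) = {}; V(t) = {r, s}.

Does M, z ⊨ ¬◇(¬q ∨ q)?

Recall that ◇ψ holds at a world iff ψ holds at some accessible world.
At z: ◇(¬q ∨ q) is true, so ¬◇(¬q ∨ q) is false.
  At z: ◇(¬q ∨ q) requires ¬q ∨ q at some successor in {u, w, x, y, z}.
    ¬q ∨ q holds at u, so ◇(¬q ∨ q) is true at z.

No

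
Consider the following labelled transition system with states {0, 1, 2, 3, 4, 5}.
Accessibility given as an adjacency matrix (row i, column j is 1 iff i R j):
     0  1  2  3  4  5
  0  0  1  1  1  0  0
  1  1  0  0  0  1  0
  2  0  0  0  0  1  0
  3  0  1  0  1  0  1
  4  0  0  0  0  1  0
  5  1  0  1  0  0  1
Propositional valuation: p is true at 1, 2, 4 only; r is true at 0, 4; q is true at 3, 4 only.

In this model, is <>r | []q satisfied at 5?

Yes

At 5: <>r is true, []q is false, so <>r | []q is true.
  At 5: <>r requires r at some successor in {0, 2, 5}.
    r holds at 0, so <>r is true at 5.
  At 5: []q requires q at every successor {0, 2, 5}.
    q fails at 0, so []q is false at 5.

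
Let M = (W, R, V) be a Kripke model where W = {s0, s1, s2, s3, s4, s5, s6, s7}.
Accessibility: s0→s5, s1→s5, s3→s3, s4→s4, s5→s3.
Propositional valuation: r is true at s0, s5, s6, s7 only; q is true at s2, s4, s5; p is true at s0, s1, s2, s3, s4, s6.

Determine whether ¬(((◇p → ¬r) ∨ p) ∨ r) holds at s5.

No

At s5: ((◇p → ¬r) ∨ p) ∨ r is true, so ¬(((◇p → ¬r) ∨ p) ∨ r) is false.
  At s5: (◇p → ¬r) ∨ p is false, r is true, so ((◇p → ¬r) ∨ p) ∨ r is true.
    At s5: ◇p → ¬r is false, p is false, so (◇p → ¬r) ∨ p is false.
      At s5: ◇p is true, ¬r is false, so ◇p → ¬r is false.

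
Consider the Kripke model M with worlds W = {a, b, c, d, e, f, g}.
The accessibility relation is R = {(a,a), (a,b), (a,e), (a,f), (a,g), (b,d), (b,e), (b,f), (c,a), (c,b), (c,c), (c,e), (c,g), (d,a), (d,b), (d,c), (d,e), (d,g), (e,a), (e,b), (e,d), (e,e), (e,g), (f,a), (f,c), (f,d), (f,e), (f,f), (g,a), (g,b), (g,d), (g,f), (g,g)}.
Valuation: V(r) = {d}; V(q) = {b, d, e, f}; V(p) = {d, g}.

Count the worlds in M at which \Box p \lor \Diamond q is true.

Let φ = \Box p \lor \Diamond q. Evaluate φ at each world:
  a (successors {a, b, e, f, g}): φ is true.
  b (successors {d, e, f}): φ is true.
  c (successors {a, b, c, e, g}): φ is true.
  d (successors {a, b, c, e, g}): φ is true.
  e (successors {a, b, d, e, g}): φ is true.
  f (successors {a, c, d, e, f}): φ is true.
  g (successors {a, b, d, f, g}): φ is true.
For instance, at c:
  At c: \Box p is false, \Diamond q is true, so \Box p \lor \Diamond q is true.
    At c: \Box p requires p at every successor {a, b, c, e, g}.
      p fails at a, so \Box p is false at c.
    At c: \Diamond q requires q at some successor in {a, b, c, e, g}.
      q holds at b, so \Diamond q is true at c.
Satisfying worlds: {a, b, c, d, e, f, g}

7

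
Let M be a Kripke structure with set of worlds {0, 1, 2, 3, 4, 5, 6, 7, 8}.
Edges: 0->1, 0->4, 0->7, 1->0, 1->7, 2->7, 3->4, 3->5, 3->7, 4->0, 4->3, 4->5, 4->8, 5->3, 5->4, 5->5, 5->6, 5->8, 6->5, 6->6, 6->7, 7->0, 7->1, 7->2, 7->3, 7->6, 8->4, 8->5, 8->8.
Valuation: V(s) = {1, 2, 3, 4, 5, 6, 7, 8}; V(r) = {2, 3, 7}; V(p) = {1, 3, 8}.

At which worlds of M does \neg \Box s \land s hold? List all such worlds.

Recall that \Box ψ holds at a world iff ψ holds at every accessible world, and \Diamond ψ holds iff ψ holds at some accessible world.
Let φ = \neg \Box s \land s. Evaluate φ at each world:
  0 (successors {1, 4, 7}): φ is false.
  1 (successors {0, 7}): φ is true.
  2 (successors {7}): φ is false.
  3 (successors {4, 5, 7}): φ is false.
  4 (successors {0, 3, 5, 8}): φ is true.
  5 (successors {3, 4, 5, 6, 8}): φ is false.
  6 (successors {5, 6, 7}): φ is false.
  7 (successors {0, 1, 2, 3, 6}): φ is true.
  8 (successors {4, 5, 8}): φ is false.
For instance, at 4:
  At 4: \neg \Box s is true, s is true, so \neg \Box s \land s is true.
    At 4: \Box s is false, so \neg \Box s is true.
      At 4: \Box s requires s at every successor {0, 3, 5, 8}.
        s fails at 0, so \Box s is false at 4.
Satisfying worlds: {1, 4, 7}

1, 4, 7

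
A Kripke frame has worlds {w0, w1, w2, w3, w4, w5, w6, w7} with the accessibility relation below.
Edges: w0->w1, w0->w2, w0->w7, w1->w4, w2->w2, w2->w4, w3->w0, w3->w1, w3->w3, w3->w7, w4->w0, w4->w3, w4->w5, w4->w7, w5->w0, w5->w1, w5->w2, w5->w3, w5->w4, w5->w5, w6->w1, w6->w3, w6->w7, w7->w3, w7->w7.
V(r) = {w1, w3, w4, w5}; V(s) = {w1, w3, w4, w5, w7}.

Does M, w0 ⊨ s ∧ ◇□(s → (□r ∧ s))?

No

At w0: s is false, ◇□(s → (□r ∧ s)) is false, so s ∧ ◇□(s → (□r ∧ s)) is false.
  At w0: ◇□(s → (□r ∧ s)) requires □(s → (□r ∧ s)) at some successor in {w1, w2, w7}.
    At w1: □(s → (□r ∧ s)) is false.
    At w2: □(s → (□r ∧ s)) is false.
    At w7: □(s → (□r ∧ s)) is false.
  So ◇□(s → (□r ∧ s)) is false at w0.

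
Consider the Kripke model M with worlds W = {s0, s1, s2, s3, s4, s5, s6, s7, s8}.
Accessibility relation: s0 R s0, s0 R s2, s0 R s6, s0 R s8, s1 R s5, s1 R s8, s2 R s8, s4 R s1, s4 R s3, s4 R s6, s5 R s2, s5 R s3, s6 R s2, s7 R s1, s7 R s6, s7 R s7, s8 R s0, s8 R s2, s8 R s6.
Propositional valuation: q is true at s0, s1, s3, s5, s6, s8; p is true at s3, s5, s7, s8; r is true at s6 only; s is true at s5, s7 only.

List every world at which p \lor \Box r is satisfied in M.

s3, s5, s7, s8

Let φ = p \lor \Box r. Evaluate φ at each world:
  s0 (successors {s0, s2, s6, s8}): φ is false.
  s1 (successors {s5, s8}): φ is false.
  s2 (successors {s8}): φ is false.
  s3 (successors ∅): φ is true.
  s4 (successors {s1, s3, s6}): φ is false.
  s5 (successors {s2, s3}): φ is true.
  s6 (successors {s2}): φ is false.
  s7 (successors {s1, s6, s7}): φ is true.
  s8 (successors {s0, s2, s6}): φ is true.
For instance, at s4:
  At s4: p is false, \Box r is false, so p \lor \Box r is false.
    At s4: \Box r requires r at every successor {s1, s3, s6}.
      r fails at s1, so \Box r is false at s4.
Satisfying worlds: {s3, s5, s7, s8}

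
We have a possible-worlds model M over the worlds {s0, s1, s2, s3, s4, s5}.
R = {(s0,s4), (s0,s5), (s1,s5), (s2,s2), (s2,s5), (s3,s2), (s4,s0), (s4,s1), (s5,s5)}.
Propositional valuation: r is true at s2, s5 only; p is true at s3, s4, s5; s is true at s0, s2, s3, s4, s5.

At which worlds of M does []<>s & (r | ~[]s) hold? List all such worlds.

Recall that []ψ holds at a world iff ψ holds at every accessible world, and <>ψ holds iff ψ holds at some accessible world.
Let φ = []<>s & (r | ~[]s). Evaluate φ at each world:
  s0 (successors {s4, s5}): φ is false.
  s1 (successors {s5}): φ is false.
  s2 (successors {s2, s5}): φ is true.
  s3 (successors {s2}): φ is false.
  s4 (successors {s0, s1}): φ is true.
  s5 (successors {s5}): φ is true.
For instance, at s1:
  At s1: []<>s is true, r | ~[]s is false, so []<>s & (r | ~[]s) is false.
    At s1: []<>s requires <>s at every successor {s5}.
      At s5: <>s is true.
    So []<>s is true at s1.
    At s1: r is false, ~[]s is false, so r | ~[]s is false.
      At s1: []s is true, so ~[]s is false.
Satisfying worlds: {s2, s4, s5}

s2, s4, s5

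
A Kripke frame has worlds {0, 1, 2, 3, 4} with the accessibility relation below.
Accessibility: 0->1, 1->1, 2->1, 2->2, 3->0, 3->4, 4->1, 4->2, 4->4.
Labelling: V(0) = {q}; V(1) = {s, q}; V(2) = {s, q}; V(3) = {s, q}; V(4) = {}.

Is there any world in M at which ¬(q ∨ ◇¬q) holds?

No

Recall that ◇ψ holds at a world iff ψ holds at some accessible world.
Let φ = ¬(q ∨ ◇¬q). Evaluate φ at each world:
  0 (successors {1}): φ is false.
  1 (successors {1}): φ is false.
  2 (successors {1, 2}): φ is false.
  3 (successors {0, 4}): φ is false.
  4 (successors {1, 2, 4}): φ is false.
For instance, at 0:
  At 0: q ∨ ◇¬q is true, so ¬(q ∨ ◇¬q) is false.
    At 0: q is true, ◇¬q is false, so q ∨ ◇¬q is true.
      At 0: ◇¬q requires ¬q at some successor in {1}.
        At 1: ¬q is false.
      So ◇¬q is false at 0.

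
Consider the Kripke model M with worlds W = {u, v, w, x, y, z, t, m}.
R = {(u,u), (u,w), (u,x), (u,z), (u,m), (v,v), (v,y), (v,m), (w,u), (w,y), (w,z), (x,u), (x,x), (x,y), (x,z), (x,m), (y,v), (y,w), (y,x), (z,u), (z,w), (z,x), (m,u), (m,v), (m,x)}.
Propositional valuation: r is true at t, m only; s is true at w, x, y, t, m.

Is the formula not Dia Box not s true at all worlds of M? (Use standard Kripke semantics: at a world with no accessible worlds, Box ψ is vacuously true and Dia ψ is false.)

Let φ = not Dia Box not s. Evaluate φ at each world:
  u (successors {u, w, x, z, m}): φ is true.
  v (successors {v, y, m}): φ is true.
  w (successors {u, y, z}): φ is true.
  x (successors {u, x, y, z, m}): φ is true.
  y (successors {v, w, x}): φ is true.
  z (successors {u, w, x}): φ is true.
  t (successors ∅): φ is true.
  m (successors {u, v, x}): φ is true.
For instance, at y:
  At y: Dia Box not s is false, so not Dia Box not s is true.
    At y: Dia Box not s requires Box not s at some successor in {v, w, x}.
      At v: Box not s is false.
      At w: Box not s is false.
      At x: Box not s is false.
    So Dia Box not s is false at y.

Yes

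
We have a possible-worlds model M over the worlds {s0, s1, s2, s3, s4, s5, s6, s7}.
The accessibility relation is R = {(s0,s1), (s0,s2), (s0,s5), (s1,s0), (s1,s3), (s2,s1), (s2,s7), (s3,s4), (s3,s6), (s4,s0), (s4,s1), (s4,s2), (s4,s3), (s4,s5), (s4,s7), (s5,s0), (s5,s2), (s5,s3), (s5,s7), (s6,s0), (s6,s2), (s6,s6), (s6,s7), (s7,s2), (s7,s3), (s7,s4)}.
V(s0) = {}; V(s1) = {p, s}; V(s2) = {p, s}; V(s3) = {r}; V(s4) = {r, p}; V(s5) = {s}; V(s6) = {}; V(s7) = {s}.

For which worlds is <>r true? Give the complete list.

s1, s3, s4, s5, s7

Let φ = <>r. Evaluate φ at each world:
  s0 (successors {s1, s2, s5}): φ is false.
  s1 (successors {s0, s3}): φ is true.
  s2 (successors {s1, s7}): φ is false.
  s3 (successors {s4, s6}): φ is true.
  s4 (successors {s0, s1, s2, s3, s5, s7}): φ is true.
  s5 (successors {s0, s2, s3, s7}): φ is true.
  s6 (successors {s0, s2, s6, s7}): φ is false.
  s7 (successors {s2, s3, s4}): φ is true.
For instance, at s6:
  At s6: <>r requires r at some successor in {s0, s2, s6, s7}.
    At s0: r is false.
    At s2: r is false.
    At s6: r is false.
    At s7: r is false.
  So <>r is false at s6.
Satisfying worlds: {s1, s3, s4, s5, s7}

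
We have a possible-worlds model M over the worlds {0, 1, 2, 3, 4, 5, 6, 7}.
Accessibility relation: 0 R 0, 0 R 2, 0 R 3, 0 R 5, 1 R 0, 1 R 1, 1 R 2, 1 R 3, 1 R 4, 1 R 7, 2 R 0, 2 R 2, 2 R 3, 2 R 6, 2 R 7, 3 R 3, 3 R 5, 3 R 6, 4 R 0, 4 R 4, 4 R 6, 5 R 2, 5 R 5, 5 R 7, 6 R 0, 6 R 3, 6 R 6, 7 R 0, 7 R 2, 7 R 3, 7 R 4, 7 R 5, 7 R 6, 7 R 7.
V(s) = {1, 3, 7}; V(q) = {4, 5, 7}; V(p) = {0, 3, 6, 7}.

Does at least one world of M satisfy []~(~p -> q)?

Recall that []ψ holds at a world iff ψ holds at every accessible world, and <>ψ holds iff ψ holds at some accessible world.
Let φ = []~(~p -> q). Evaluate φ at each world:
  0 (successors {0, 2, 3, 5}): φ is false.
  1 (successors {0, 1, 2, 3, 4, 7}): φ is false.
  2 (successors {0, 2, 3, 6, 7}): φ is false.
  3 (successors {3, 5, 6}): φ is false.
  4 (successors {0, 4, 6}): φ is false.
  5 (successors {2, 5, 7}): φ is false.
  6 (successors {0, 3, 6}): φ is false.
  7 (successors {0, 2, 3, 4, 5, 6, 7}): φ is false.
For instance, at 1:
  At 1: []~(~p -> q) requires ~(~p -> q) at every successor {0, 1, 2, 3, 4, 7}.
    ~(~p -> q) fails at 0, so []~(~p -> q) is false at 1.

No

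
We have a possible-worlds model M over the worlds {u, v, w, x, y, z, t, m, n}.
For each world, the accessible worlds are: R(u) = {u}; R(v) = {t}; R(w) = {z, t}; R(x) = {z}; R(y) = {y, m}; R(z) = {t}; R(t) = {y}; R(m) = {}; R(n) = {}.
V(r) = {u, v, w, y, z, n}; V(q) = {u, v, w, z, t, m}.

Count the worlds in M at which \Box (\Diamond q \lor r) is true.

5

Let φ = \Box (\Diamond q \lor r). Evaluate φ at each world:
  u (successors {u}): φ is true.
  v (successors {t}): φ is false.
  w (successors {z, t}): φ is false.
  x (successors {z}): φ is true.
  y (successors {y, m}): φ is false.
  z (successors {t}): φ is false.
  t (successors {y}): φ is true.
  m (successors ∅): φ is true.
  n (successors ∅): φ is true.
For instance, at y:
  At y: \Box (\Diamond q \lor r) requires \Diamond q \lor r at every successor {y, m}.
    \Diamond q \lor r fails at m, so \Box (\Diamond q \lor r) is false at y.
      At m: \Diamond q is false, r is false, so \Diamond q \lor r is false.
Satisfying worlds: {u, x, t, m, n}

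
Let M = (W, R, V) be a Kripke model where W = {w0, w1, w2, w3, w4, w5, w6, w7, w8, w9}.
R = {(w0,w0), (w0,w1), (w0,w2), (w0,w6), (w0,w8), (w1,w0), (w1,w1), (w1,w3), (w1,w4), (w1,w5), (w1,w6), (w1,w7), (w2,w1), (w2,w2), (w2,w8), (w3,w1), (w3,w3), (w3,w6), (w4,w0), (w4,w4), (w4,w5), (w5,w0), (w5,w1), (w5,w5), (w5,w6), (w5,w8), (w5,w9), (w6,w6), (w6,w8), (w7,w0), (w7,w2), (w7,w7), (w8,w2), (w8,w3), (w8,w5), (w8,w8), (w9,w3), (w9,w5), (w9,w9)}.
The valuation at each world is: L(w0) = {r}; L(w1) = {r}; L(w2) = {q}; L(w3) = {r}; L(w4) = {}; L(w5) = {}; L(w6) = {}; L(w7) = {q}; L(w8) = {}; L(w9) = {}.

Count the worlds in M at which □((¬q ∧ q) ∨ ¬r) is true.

Let φ = □((¬q ∧ q) ∨ ¬r). Evaluate φ at each world:
  w0 (successors {w0, w1, w2, w6, w8}): φ is false.
  w1 (successors {w0, w1, w3, w4, w5, w6, w7}): φ is false.
  w2 (successors {w1, w2, w8}): φ is false.
  w3 (successors {w1, w3, w6}): φ is false.
  w4 (successors {w0, w4, w5}): φ is false.
  w5 (successors {w0, w1, w5, w6, w8, w9}): φ is false.
  w6 (successors {w6, w8}): φ is true.
  w7 (successors {w0, w2, w7}): φ is false.
  w8 (successors {w2, w3, w5, w8}): φ is false.
  w9 (successors {w3, w5, w9}): φ is false.
For instance, at w6:
  At w6: □((¬q ∧ q) ∨ ¬r) requires (¬q ∧ q) ∨ ¬r at every successor {w6, w8}.
    At w6: (¬q ∧ q) ∨ ¬r is true.
    At w8: (¬q ∧ q) ∨ ¬r is true.
  So □((¬q ∧ q) ∨ ¬r) is true at w6.
Satisfying worlds: {w6}

1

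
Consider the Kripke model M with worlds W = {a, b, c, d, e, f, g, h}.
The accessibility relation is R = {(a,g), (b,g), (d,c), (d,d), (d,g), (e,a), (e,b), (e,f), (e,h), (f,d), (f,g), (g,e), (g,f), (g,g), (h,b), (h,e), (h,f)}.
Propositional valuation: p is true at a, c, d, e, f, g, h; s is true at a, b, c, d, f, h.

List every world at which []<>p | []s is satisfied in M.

a, b, c, e, f, g, h

Let φ = []<>p | []s. Evaluate φ at each world:
  a (successors {g}): φ is true.
  b (successors {g}): φ is true.
  c (successors ∅): φ is true.
  d (successors {c, d, g}): φ is false.
  e (successors {a, b, f, h}): φ is true.
  f (successors {d, g}): φ is true.
  g (successors {e, f, g}): φ is true.
  h (successors {b, e, f}): φ is true.
For instance, at a:
  At a: []<>p is true, []s is false, so []<>p | []s is true.
    At a: []<>p requires <>p at every successor {g}.
      At g: <>p is true.
    So []<>p is true at a.
    At a: []s requires s at every successor {g}.
      s fails at g, so []s is false at a.
Satisfying worlds: {a, b, c, e, f, g, h}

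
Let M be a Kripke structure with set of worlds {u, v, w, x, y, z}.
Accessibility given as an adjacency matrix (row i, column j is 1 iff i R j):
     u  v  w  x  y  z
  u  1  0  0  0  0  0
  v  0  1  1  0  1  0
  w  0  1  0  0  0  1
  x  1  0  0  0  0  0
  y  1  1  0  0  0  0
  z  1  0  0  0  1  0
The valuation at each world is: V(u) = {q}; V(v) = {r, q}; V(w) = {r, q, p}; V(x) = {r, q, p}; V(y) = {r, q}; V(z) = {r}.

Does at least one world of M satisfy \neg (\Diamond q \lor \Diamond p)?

Let φ = \neg (\Diamond q \lor \Diamond p). Evaluate φ at each world:
  u (successors {u}): φ is false.
  v (successors {v, w, y}): φ is false.
  w (successors {v, z}): φ is false.
  x (successors {u}): φ is false.
  y (successors {u, v}): φ is false.
  z (successors {u, y}): φ is false.
For instance, at w:
  At w: \Diamond q \lor \Diamond p is true, so \neg (\Diamond q \lor \Diamond p) is false.
    At w: \Diamond q is true, \Diamond p is false, so \Diamond q \lor \Diamond p is true.
      At w: \Diamond q requires q at some successor in {v, z}.
        q holds at v, so \Diamond q is true at w.
      At w: \Diamond p requires p at some successor in {v, z}.
        At v: p is false.
        At z: p is false.
      So \Diamond p is false at w.

No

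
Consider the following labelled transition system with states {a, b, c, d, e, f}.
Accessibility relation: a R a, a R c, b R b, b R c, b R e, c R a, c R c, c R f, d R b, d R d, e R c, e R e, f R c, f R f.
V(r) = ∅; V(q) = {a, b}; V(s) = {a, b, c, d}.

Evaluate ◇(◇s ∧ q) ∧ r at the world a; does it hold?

No

At a: ◇(◇s ∧ q) is true, r is false, so ◇(◇s ∧ q) ∧ r is false.
  At a: ◇(◇s ∧ q) requires ◇s ∧ q at some successor in {a, c}.
    ◇s ∧ q holds at a, so ◇(◇s ∧ q) is true at a.
      At a: ◇s is true, q is true, so ◇s ∧ q is true.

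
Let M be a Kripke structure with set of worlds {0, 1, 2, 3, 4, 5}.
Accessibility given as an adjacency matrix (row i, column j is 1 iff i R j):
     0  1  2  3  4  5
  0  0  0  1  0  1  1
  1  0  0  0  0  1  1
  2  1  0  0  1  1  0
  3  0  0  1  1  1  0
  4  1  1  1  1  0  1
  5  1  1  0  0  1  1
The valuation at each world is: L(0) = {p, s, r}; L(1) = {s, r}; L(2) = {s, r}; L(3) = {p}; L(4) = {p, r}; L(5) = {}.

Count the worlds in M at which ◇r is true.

6

Let φ = ◇r. Evaluate φ at each world:
  0 (successors {2, 4, 5}): φ is true.
  1 (successors {4, 5}): φ is true.
  2 (successors {0, 3, 4}): φ is true.
  3 (successors {2, 3, 4}): φ is true.
  4 (successors {0, 1, 2, 3, 5}): φ is true.
  5 (successors {0, 1, 4, 5}): φ is true.
For instance, at 1:
  At 1: ◇r requires r at some successor in {4, 5}.
    r holds at 4, so ◇r is true at 1.
Satisfying worlds: {0, 1, 2, 3, 4, 5}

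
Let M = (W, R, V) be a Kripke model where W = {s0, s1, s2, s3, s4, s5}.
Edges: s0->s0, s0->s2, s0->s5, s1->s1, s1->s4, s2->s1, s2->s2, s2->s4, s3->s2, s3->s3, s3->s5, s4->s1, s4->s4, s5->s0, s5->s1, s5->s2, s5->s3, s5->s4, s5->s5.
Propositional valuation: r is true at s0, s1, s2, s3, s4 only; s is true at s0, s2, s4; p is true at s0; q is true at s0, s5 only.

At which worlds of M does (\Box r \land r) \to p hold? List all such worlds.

Let φ = (\Box r \land r) \to p. Evaluate φ at each world:
  s0 (successors {s0, s2, s5}): φ is true.
  s1 (successors {s1, s4}): φ is false.
  s2 (successors {s1, s2, s4}): φ is false.
  s3 (successors {s2, s3, s5}): φ is true.
  s4 (successors {s1, s4}): φ is false.
  s5 (successors {s0, s1, s2, s3, s4, s5}): φ is true.
For instance, at s0:
  At s0: \Box r \land r is false, p is true, so (\Box r \land r) \to p is true.
    At s0: \Box r is false, r is true, so \Box r \land r is false.
      At s0: \Box r requires r at every successor {s0, s2, s5}.
        r fails at s5, so \Box r is false at s0.
Satisfying worlds: {s0, s3, s5}

s0, s3, s5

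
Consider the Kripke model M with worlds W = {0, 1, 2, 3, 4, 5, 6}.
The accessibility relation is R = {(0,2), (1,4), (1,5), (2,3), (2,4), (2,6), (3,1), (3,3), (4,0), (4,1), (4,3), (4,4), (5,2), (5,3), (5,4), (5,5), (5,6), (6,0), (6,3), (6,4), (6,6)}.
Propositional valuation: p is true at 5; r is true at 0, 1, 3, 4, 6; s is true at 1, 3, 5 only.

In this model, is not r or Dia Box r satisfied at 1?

Yes

At 1: not r is false, Dia Box r is true, so not r or Dia Box r is true.
  At 1: Dia Box r requires Box r at some successor in {4, 5}.
    Box r holds at 4, so Dia Box r is true at 1.
      At 4: Box r requires r at every successor {0, 1, 3, 4}.
        At 0: r is true.
        At 1: r is true.
        At 3: r is true.
        At 4: r is true.
      So Box r is true at 4.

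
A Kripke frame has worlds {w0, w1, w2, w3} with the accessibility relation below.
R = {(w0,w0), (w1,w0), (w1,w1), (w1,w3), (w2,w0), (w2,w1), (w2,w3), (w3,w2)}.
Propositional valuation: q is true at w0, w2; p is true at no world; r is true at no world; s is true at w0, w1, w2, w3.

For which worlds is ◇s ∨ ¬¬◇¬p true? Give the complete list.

w0, w1, w2, w3

Let φ = ◇s ∨ ¬¬◇¬p. Evaluate φ at each world:
  w0 (successors {w0}): φ is true.
  w1 (successors {w0, w1, w3}): φ is true.
  w2 (successors {w0, w1, w3}): φ is true.
  w3 (successors {w2}): φ is true.
For instance, at w2:
  At w2: ◇s is true, ¬¬◇¬p is true, so ◇s ∨ ¬¬◇¬p is true.
    At w2: ◇s requires s at some successor in {w0, w1, w3}.
      s holds at w0, so ◇s is true at w2.
    At w2: ¬◇¬p is false, so ¬¬◇¬p is true.
      At w2: ◇¬p is true, so ¬◇¬p is false.
Satisfying worlds: {w0, w1, w2, w3}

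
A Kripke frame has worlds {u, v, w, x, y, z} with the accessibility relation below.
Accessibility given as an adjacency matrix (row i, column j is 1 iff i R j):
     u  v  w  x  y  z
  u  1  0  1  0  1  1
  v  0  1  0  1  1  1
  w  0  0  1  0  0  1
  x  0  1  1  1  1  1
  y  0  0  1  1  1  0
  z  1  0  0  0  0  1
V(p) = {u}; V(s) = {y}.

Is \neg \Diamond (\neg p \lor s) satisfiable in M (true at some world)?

Let φ = \neg \Diamond (\neg p \lor s). Evaluate φ at each world:
  u (successors {u, w, y, z}): φ is false.
  v (successors {v, x, y, z}): φ is false.
  w (successors {w, z}): φ is false.
  x (successors {v, w, x, y, z}): φ is false.
  y (successors {w, x, y}): φ is false.
  z (successors {u, z}): φ is false.
For instance, at v:
  At v: \Diamond (\neg p \lor s) is true, so \neg \Diamond (\neg p \lor s) is false.
    At v: \Diamond (\neg p \lor s) requires \neg p \lor s at some successor in {v, x, y, z}.
      \neg p \lor s holds at v, so \Diamond (\neg p \lor s) is true at v.

No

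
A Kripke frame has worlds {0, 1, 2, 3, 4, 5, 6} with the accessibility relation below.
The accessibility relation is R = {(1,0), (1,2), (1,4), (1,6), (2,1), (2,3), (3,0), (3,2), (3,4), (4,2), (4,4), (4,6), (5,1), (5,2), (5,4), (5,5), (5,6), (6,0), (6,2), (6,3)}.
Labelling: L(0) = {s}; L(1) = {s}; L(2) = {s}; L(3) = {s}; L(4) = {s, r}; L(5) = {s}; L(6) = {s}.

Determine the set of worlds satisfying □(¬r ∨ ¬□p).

Recall that □ψ holds at a world iff ψ holds at every accessible world, and ◇ψ holds iff ψ holds at some accessible world.
Let φ = □(¬r ∨ ¬□p). Evaluate φ at each world:
  0 (successors ∅): φ is true.
  1 (successors {0, 2, 4, 6}): φ is true.
  2 (successors {1, 3}): φ is true.
  3 (successors {0, 2, 4}): φ is true.
  4 (successors {2, 4, 6}): φ is true.
  5 (successors {1, 2, 4, 5, 6}): φ is true.
  6 (successors {0, 2, 3}): φ is true.
For instance, at 2:
  At 2: □(¬r ∨ ¬□p) requires ¬r ∨ ¬□p at every successor {1, 3}.
      At 1: ¬r is true, ¬□p is true, so ¬r ∨ ¬□p is true.
      At 3: ¬r is true, ¬□p is true, so ¬r ∨ ¬□p is true.
  So □(¬r ∨ ¬□p) is true at 2.
Satisfying worlds: {0, 1, 2, 3, 4, 5, 6}

0, 1, 2, 3, 4, 5, 6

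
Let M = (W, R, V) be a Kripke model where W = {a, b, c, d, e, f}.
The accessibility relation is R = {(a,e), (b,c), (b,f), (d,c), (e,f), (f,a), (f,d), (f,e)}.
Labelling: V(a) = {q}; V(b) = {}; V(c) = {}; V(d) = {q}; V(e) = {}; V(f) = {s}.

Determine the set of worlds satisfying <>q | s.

f

Let φ = <>q | s. Evaluate φ at each world:
  a (successors {e}): φ is false.
  b (successors {c, f}): φ is false.
  c (successors ∅): φ is false.
  d (successors {c}): φ is false.
  e (successors {f}): φ is false.
  f (successors {a, d, e}): φ is true.
For instance, at d:
  At d: <>q is false, s is false, so <>q | s is false.
    At d: <>q requires q at some successor in {c}.
      At c: q is false.
    So <>q is false at d.
Satisfying worlds: {f}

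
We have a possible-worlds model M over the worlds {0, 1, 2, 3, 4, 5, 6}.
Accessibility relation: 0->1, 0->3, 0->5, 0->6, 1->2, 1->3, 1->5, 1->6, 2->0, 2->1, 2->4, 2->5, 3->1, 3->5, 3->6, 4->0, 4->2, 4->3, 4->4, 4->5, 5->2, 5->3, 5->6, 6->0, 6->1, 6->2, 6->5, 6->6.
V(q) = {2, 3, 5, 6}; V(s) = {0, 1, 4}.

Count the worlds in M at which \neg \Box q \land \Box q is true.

0

Recall that \Box ψ holds at a world iff ψ holds at every accessible world, and \Diamond ψ holds iff ψ holds at some accessible world.
Let φ = \neg \Box q \land \Box q. Evaluate φ at each world:
  0 (successors {1, 3, 5, 6}): φ is false.
  1 (successors {2, 3, 5, 6}): φ is false.
  2 (successors {0, 1, 4, 5}): φ is false.
  3 (successors {1, 5, 6}): φ is false.
  4 (successors {0, 2, 3, 4, 5}): φ is false.
  5 (successors {2, 3, 6}): φ is false.
  6 (successors {0, 1, 2, 5, 6}): φ is false.
For instance, at 5:
  At 5: \neg \Box q is false, \Box q is true, so \neg \Box q \land \Box q is false.
    At 5: \Box q is true, so \neg \Box q is false.
      At 5: \Box q requires q at every successor {2, 3, 6}.
        At 2: q is true.
        At 3: q is true.
        At 6: q is true.
      So \Box q is true at 5.
    At 5: \Box q requires q at every successor {2, 3, 6}.
      At 2: q is true.
      At 3: q is true.
      At 6: q is true.
    So \Box q is true at 5.
Satisfying worlds: none.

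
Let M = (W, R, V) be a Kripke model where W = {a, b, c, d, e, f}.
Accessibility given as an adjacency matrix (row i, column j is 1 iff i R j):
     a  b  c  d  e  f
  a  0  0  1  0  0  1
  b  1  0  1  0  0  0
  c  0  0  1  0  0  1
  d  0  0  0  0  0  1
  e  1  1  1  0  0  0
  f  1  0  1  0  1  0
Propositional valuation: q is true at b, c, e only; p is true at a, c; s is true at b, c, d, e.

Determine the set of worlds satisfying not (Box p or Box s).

Let φ = not (Box p or Box s). Evaluate φ at each world:
  a (successors {c, f}): φ is true.
  b (successors {a, c}): φ is false.
  c (successors {c, f}): φ is true.
  d (successors {f}): φ is true.
  e (successors {a, b, c}): φ is true.
  f (successors {a, c, e}): φ is true.
For instance, at d:
  At d: Box p or Box s is false, so not (Box p or Box s) is true.
    At d: Box p is false, Box s is false, so Box p or Box s is false.
      At d: Box p requires p at every successor {f}.
        p fails at f, so Box p is false at d.
      At d: Box s requires s at every successor {f}.
        s fails at f, so Box s is false at d.
Satisfying worlds: {a, c, d, e, f}

a, c, d, e, f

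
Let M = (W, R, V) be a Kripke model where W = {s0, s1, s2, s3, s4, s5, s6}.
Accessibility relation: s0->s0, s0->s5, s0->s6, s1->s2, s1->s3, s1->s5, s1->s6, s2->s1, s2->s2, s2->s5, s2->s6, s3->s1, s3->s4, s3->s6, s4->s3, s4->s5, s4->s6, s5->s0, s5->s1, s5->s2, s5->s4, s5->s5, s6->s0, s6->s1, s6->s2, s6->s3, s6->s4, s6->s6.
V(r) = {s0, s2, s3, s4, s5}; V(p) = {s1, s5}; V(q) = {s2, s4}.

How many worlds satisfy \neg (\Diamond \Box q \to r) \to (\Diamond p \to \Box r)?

7

Let φ = \neg (\Diamond \Box q \to r) \to (\Diamond p \to \Box r). Evaluate φ at each world:
  s0 (successors {s0, s5, s6}): φ is true.
  s1 (successors {s2, s3, s5, s6}): φ is true.
  s2 (successors {s1, s2, s5, s6}): φ is true.
  s3 (successors {s1, s4, s6}): φ is true.
  s4 (successors {s3, s5, s6}): φ is true.
  s5 (successors {s0, s1, s2, s4, s5}): φ is true.
  s6 (successors {s0, s1, s2, s3, s4, s6}): φ is true.
For instance, at s3:
  At s3: \neg (\Diamond \Box q \to r) is false, \Diamond p \to \Box r is false, so \neg (\Diamond \Box q \to r) \to (\Diamond p \to \Box r) is true.
    At s3: \Diamond \Box q \to r is true, so \neg (\Diamond \Box q \to r) is false.
      At s3: \Diamond \Box q is false, r is true, so \Diamond \Box q \to r is true.
    At s3: \Diamond p is true, \Box r is false, so \Diamond p \to \Box r is false.
      At s3: \Diamond p requires p at some successor in {s1, s4, s6}.
        p holds at s1, so \Diamond p is true at s3.
      At s3: \Box r requires r at every successor {s1, s4, s6}.
        r fails at s1, so \Box r is false at s3.
Satisfying worlds: {s0, s1, s2, s3, s4, s5, s6}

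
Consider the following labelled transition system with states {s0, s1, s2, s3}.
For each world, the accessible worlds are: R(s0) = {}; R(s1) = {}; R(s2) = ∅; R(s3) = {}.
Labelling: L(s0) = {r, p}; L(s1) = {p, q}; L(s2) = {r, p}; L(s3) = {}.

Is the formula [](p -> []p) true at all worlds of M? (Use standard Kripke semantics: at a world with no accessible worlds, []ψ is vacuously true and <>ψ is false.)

Recall that []ψ holds at a world iff ψ holds at every accessible world, and <>ψ holds iff ψ holds at some accessible world.
Let φ = [](p -> []p). Evaluate φ at each world:
  s0 (successors ∅): φ is true.
  s1 (successors ∅): φ is true.
  s2 (successors ∅): φ is true.
  s3 (successors ∅): φ is true.
For instance, at s2:
  At s2: no accessible worlds, so [](p -> []p) holds vacuously.

Yes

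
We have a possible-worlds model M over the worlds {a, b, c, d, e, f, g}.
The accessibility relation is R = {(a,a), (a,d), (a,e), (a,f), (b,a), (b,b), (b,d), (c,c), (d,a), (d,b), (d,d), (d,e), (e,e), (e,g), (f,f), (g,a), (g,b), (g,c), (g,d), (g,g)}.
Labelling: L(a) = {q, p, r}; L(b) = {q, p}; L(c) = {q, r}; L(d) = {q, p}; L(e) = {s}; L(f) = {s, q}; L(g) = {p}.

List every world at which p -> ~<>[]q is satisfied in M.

c, e, f

Let φ = p -> ~<>[]q. Evaluate φ at each world:
  a (successors {a, d, e, f}): φ is false.
  b (successors {a, b, d}): φ is false.
  c (successors {c}): φ is true.
  d (successors {a, b, d, e}): φ is false.
  e (successors {e, g}): φ is true.
  f (successors {f}): φ is true.
  g (successors {a, b, c, d, g}): φ is false.
For instance, at a:
  At a: p is true, ~<>[]q is false, so p -> ~<>[]q is false.
    At a: <>[]q is true, so ~<>[]q is false.
      At a: <>[]q requires []q at some successor in {a, d, e, f}.
        []q holds at f, so <>[]q is true at a.
Satisfying worlds: {c, e, f}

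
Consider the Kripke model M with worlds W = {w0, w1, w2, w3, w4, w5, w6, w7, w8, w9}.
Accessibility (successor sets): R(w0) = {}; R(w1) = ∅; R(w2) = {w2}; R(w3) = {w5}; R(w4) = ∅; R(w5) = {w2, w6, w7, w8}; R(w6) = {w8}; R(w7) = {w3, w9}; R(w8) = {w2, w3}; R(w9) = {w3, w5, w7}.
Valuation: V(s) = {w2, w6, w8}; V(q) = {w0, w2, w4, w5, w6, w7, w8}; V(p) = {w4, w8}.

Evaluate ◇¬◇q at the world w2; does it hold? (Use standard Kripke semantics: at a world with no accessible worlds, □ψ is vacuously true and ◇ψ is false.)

Recall that ◇ψ holds at a world iff ψ holds at some accessible world.
At w2: ◇¬◇q requires ¬◇q at some successor in {w2}.
  At w2: ¬◇q is false.
So ◇¬◇q is false at w2.

No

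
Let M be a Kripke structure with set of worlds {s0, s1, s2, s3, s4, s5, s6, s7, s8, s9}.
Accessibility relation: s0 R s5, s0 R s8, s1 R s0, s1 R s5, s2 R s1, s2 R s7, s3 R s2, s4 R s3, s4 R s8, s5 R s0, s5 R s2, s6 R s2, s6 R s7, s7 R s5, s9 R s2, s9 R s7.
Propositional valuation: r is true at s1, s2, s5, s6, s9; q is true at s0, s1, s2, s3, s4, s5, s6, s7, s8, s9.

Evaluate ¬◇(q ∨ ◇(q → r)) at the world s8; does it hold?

At s8: ◇(q ∨ ◇(q → r)) is false, so ¬◇(q ∨ ◇(q → r)) is true.
  At s8: no accessible worlds, so ◇(q ∨ ◇(q → r)) is false.

Yes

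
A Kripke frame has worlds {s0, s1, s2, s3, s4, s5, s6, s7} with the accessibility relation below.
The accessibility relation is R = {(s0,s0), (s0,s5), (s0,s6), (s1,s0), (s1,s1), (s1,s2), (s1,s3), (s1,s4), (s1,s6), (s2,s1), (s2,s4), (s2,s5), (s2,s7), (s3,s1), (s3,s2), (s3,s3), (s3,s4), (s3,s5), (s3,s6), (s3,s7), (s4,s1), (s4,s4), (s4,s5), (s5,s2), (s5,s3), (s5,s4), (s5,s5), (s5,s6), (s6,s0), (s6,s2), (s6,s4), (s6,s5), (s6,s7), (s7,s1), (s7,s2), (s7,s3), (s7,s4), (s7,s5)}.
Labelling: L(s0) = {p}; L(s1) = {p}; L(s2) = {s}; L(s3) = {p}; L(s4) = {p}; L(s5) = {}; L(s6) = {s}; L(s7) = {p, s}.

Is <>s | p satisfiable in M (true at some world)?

Let φ = <>s | p. Evaluate φ at each world:
  s0 (successors {s0, s5, s6}): φ is true.
  s1 (successors {s0, s1, s2, s3, s4, s6}): φ is true.
  s2 (successors {s1, s4, s5, s7}): φ is true.
  s3 (successors {s1, s2, s3, s4, s5, s6, s7}): φ is true.
  s4 (successors {s1, s4, s5}): φ is true.
  s5 (successors {s2, s3, s4, s5, s6}): φ is true.
  s6 (successors {s0, s2, s4, s5, s7}): φ is true.
  s7 (successors {s1, s2, s3, s4, s5}): φ is true.
Detail at s0 (witness):
  At s0: <>s is true, p is true, so <>s | p is true.
    At s0: <>s requires s at some successor in {s0, s5, s6}.
      s holds at s6, so <>s is true at s0.

Yes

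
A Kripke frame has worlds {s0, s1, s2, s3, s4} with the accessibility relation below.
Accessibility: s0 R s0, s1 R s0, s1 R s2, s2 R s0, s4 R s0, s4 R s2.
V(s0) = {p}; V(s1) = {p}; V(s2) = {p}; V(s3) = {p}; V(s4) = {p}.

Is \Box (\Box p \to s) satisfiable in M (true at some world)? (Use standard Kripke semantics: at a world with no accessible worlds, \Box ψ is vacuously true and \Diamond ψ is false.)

Recall that \Box ψ holds at a world iff ψ holds at every accessible world, and \Diamond ψ holds iff ψ holds at some accessible world.
Let φ = \Box (\Box p \to s). Evaluate φ at each world:
  s0 (successors {s0}): φ is false.
  s1 (successors {s0, s2}): φ is false.
  s2 (successors {s0}): φ is false.
  s3 (successors ∅): φ is true.
  s4 (successors {s0, s2}): φ is false.
Detail at s3 (witness):
  At s3: no accessible worlds, so \Box (\Box p \to s) holds vacuously.

Yes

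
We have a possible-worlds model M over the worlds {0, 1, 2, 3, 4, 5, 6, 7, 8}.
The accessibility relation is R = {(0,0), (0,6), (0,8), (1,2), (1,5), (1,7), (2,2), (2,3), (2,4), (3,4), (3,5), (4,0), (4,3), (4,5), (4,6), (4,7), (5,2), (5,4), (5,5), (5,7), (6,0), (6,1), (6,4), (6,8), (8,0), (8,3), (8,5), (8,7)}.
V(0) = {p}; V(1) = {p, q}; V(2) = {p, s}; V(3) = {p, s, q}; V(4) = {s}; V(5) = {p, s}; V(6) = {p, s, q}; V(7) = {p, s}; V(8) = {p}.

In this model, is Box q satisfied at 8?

No

At 8: Box q requires q at every successor {0, 3, 5, 7}.
  q fails at 0, so Box q is false at 8.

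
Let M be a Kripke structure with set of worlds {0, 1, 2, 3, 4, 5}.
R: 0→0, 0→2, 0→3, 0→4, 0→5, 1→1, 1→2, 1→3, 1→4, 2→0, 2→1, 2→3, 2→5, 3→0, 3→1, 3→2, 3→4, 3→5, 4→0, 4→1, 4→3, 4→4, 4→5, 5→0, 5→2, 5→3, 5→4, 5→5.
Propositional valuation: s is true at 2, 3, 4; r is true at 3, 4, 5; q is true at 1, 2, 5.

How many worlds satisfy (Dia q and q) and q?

3

Let φ = (Dia q and q) and q. Evaluate φ at each world:
  0 (successors {0, 2, 3, 4, 5}): φ is false.
  1 (successors {1, 2, 3, 4}): φ is true.
  2 (successors {0, 1, 3, 5}): φ is true.
  3 (successors {0, 1, 2, 4, 5}): φ is false.
  4 (successors {0, 1, 3, 4, 5}): φ is false.
  5 (successors {0, 2, 3, 4, 5}): φ is true.
For instance, at 5:
  At 5: Dia q and q is true, q is true, so (Dia q and q) and q is true.
    At 5: Dia q is true, q is true, so Dia q and q is true.
      At 5: Dia q requires q at some successor in {0, 2, 3, 4, 5}.
        q holds at 2, so Dia q is true at 5.
Satisfying worlds: {1, 2, 5}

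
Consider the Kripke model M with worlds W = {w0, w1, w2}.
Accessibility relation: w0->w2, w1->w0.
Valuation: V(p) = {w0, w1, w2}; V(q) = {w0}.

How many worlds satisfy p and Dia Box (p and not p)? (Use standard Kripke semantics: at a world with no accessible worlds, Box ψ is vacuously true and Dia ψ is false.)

1

Let φ = p and Dia Box (p and not p). Evaluate φ at each world:
  w0 (successors {w2}): φ is true.
  w1 (successors {w0}): φ is false.
  w2 (successors ∅): φ is false.
For instance, at w0:
  At w0: p is true, Dia Box (p and not p) is true, so p and Dia Box (p and not p) is true.
    At w0: Dia Box (p and not p) requires Box (p and not p) at some successor in {w2}.
      Box (p and not p) holds at w2, so Dia Box (p and not p) is true at w0.
Satisfying worlds: {w0}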